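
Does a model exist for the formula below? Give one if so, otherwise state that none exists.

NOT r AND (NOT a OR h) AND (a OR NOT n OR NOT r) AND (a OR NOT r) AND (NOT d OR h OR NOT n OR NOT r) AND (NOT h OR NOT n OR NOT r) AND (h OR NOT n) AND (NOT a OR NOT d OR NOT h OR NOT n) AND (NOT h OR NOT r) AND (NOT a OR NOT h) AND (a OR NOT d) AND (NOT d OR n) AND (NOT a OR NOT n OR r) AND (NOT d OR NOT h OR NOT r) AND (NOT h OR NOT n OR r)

Unit clause (NOT r) forces r = False.
Try n = True:
  (h OR NOT n) forces h = True.
  clause (NOT h OR NOT n OR r) is falsified — backtrack.
So n = False.
  then (NOT d OR n) forces d = False.
Set h = False.
  then (NOT a OR h) forces a = False.
All clauses satisfied.

n: False; r: False; h: False; d: False; a: False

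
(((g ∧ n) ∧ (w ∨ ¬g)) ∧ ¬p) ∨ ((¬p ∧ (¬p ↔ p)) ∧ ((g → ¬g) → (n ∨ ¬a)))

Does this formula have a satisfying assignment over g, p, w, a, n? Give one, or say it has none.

g: True, p: False, w: True, a: True, n: True

  (((g ∧ n) ∧ (w ∨ ¬g)) ∧ ¬p) ∨ ((¬p ∧ (¬p ↔ p)) ∧ ((g → ¬g) → (n ∨ ¬a))) = True
    ((g ∧ n) ∧ (w ∨ ¬g)) ∧ ¬p = True
      (g ∧ n) ∧ (w ∨ ¬g) = True
        g ∧ n = True
        w ∨ ¬g = True
          ¬g = False
      ¬p = True
    (¬p ∧ (¬p ↔ p)) ∧ ((g → ¬g) → (n ∨ ¬a)) = False
      ¬p ∧ (¬p ↔ p) = False
        ¬p = True
        ¬p ↔ p = False
          ¬p = True
      (g → ¬g) → (n ∨ ¬a) = True
        g → ¬g = False
          ¬g = False
        n ∨ ¬a = True
          ¬a = False
The formula evaluates to True.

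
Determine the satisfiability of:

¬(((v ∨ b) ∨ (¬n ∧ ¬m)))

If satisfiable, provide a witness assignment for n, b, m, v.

n: True, b: False, m: True, v: False

  ¬(((v ∨ b) ∨ (¬n ∧ ¬m))) = True
    (v ∨ b) ∨ (¬n ∧ ¬m) = False
      v ∨ b = False
      ¬n ∧ ¬m = False
        ¬n = False
        ¬m = False
The formula evaluates to True.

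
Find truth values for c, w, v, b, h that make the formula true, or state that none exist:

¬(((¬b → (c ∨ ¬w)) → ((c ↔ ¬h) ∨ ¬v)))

c: False, w: False, v: True, b: False, h: False

  ¬(((¬b → (c ∨ ¬w)) → ((c ↔ ¬h) ∨ ¬v))) = True
    (¬b → (c ∨ ¬w)) → ((c ↔ ¬h) ∨ ¬v) = False
      ¬b → (c ∨ ¬w) = True
        ¬b = True
        c ∨ ¬w = True
          ¬w = True
      (c ↔ ¬h) ∨ ¬v = False
        c ↔ ¬h = False
          ¬h = True
        ¬v = False
The formula evaluates to True.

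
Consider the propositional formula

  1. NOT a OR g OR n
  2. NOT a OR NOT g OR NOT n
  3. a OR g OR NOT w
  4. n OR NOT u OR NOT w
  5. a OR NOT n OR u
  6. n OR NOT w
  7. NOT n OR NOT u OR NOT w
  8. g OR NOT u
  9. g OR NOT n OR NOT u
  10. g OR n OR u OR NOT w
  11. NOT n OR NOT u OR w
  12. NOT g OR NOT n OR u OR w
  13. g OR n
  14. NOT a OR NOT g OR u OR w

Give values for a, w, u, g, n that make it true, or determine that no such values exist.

a: True; w: True; u: False; g: False; n: True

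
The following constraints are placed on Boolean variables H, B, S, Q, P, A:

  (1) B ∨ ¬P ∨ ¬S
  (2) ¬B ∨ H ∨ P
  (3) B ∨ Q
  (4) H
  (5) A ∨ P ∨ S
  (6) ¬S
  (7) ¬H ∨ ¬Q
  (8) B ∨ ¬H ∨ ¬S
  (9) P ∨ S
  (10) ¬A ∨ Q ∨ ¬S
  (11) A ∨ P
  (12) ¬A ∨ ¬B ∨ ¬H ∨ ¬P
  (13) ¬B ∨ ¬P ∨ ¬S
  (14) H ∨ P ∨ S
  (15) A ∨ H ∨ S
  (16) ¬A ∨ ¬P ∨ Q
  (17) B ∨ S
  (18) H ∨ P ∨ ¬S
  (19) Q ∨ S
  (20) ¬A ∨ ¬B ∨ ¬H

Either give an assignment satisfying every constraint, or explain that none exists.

Unsatisfiable

Case H = True:
  (¬S) forces S = False.
  (¬H ∨ ¬Q) forces Q = False.
  Clause (Q ∨ S) is falsified — contradiction.
Case H = False:
  Clause (H) is falsified — contradiction.
Both cases fail, so the formula is unsatisfiable.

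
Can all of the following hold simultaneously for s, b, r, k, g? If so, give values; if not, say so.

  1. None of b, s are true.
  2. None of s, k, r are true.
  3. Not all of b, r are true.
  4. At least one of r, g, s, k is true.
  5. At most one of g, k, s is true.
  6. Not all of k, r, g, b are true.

s: False, b: False, r: False, k: False, g: True

  (1) {b, s}: 0 true — none ✓
  (2) {s, k, r}: 0 true — none ✓
  (3) {b, r}: 0/2 true — not all ✓
  (4) {r, g, s, k}: 1 true — at least one ✓
  (5) {g, k, s}: 1 true — at most one ✓
  (6) {k, r, g, b}: 1/4 true — not all ✓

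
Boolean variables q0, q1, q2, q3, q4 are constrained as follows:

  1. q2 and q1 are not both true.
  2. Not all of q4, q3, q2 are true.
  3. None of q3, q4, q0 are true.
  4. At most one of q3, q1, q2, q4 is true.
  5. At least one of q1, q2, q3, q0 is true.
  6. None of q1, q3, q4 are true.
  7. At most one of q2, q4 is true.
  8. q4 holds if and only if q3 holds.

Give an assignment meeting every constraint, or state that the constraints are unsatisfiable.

q0 = False; q1 = False; q2 = True; q3 = False; q4 = False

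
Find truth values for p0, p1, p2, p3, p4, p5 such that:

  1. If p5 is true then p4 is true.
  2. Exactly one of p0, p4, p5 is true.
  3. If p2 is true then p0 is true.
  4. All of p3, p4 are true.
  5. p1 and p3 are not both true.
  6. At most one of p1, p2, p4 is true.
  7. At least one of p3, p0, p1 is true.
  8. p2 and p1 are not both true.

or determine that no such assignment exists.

p0 = False, p1 = False, p2 = False, p3 = True, p4 = True, p5 = False

  (1) p5=F ⇒ p4: vacuous ✓
  (2) {p0, p4, p5}: 1 true — exactly one ✓
  (3) p2=F ⇒ p0: vacuous ✓
  (4) {p3, p4}: all 2 true ✓
  (5) p1=F, p3=T — not both ✓
  (6) {p1, p2, p4}: 1 true — at most one ✓
  (7) {p3, p0, p1}: 1 true — at least one ✓
  (8) p2=F, p1=F — not both ✓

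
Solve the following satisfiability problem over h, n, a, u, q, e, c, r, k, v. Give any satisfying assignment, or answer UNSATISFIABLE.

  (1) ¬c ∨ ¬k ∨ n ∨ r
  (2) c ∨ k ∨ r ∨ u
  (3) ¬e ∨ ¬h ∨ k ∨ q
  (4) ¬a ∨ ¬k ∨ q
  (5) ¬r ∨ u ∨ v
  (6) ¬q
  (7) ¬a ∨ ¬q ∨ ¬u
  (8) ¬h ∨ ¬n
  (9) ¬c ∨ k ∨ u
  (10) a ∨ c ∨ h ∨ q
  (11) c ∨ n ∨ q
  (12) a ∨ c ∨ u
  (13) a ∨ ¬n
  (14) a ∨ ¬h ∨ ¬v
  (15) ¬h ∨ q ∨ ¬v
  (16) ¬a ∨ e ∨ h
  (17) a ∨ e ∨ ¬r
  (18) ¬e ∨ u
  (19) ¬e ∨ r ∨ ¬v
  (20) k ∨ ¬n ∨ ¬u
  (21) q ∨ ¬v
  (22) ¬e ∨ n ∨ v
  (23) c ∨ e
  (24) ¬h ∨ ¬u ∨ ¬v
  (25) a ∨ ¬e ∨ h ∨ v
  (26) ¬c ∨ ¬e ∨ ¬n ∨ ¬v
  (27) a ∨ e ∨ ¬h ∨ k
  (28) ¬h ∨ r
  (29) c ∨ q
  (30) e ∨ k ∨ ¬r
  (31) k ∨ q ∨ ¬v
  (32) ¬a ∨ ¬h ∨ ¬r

h = False, n = False, a = False, u = True, q = False, e = False, c = True, r = False, k = False, v = False

Unit clause (¬q) forces q = False.
In (q ∨ ¬v) only ¬v is left, so v = False.
In (c ∨ q) only c is left, so c = True.
Set h = False.
Try n = True:
  (a ∨ ¬n) forces a = True.
  (¬a ∨ ¬k ∨ q) forces k = False.
  (¬c ∨ k ∨ u) forces u = True.
  clause (k ∨ ¬n ∨ ¬u) is falsified — backtrack.
So n = False.
  then (¬e ∨ n ∨ v) forces e = False.
  then (¬a ∨ e ∨ h) forces a = False.
  then (a ∨ e ∨ ¬r) forces r = False.
  then (¬c ∨ ¬k ∨ n ∨ r) forces k = False.
  then (¬c ∨ k ∨ u) forces u = True.
All clauses satisfied.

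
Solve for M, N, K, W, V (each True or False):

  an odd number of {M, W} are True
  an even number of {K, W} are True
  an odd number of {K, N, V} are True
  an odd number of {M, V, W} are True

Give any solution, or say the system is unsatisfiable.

M: True, N: True, K: False, W: False, V: False

{M, W}: 1 true → odd ✓
{K, W}: 0 true → even ✓
{K, N, V}: 1 true → odd ✓
{M, V, W}: 1 true → odd ✓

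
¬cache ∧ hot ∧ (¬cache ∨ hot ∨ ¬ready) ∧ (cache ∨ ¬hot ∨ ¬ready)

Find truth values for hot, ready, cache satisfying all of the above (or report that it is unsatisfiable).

Unit clause (¬cache) forces cache = False.
Unit clause (hot) forces hot = True.
In (cache ∨ ¬hot ∨ ¬ready) only ¬ready is left, so ready = False.
Check each clause:
  (¬cache): ¬cache holds.
  (hot): hot holds.
  (¬cache ∨ hot ∨ ¬ready): ¬cache holds.
  (cache ∨ ¬hot ∨ ¬ready): ¬ready holds.
All clauses satisfied.

hot=T; ready=F; cache=F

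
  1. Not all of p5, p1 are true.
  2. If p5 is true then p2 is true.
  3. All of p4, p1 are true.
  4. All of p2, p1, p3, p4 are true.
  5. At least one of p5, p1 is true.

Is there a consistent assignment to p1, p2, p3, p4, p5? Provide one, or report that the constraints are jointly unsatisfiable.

p1=T, p2=T, p3=T, p4=T, p5=F

  (1) {p5, p1}: 1/2 true — not all ✓
  (2) p5=F ⇒ p2: vacuous ✓
  (3) {p4, p1}: all 2 true ✓
  (4) {p2, p1, p3, p4}: all 4 true ✓
  (5) {p5, p1}: 1 true — at least one ✓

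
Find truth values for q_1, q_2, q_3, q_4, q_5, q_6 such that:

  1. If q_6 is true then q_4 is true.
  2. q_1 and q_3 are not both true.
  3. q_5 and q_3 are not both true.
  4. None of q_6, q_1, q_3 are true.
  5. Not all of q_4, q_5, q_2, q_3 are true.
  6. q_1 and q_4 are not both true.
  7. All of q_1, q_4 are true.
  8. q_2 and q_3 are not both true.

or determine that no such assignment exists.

Case q_1 = True:
  Constraint (4) is violated (q_1=T) — contradiction.
Case q_1 = False:
  Constraint (7) is violated (q_1=F) — contradiction.
Both cases fail — unsatisfiable.

Unsatisfiable — no assignment works.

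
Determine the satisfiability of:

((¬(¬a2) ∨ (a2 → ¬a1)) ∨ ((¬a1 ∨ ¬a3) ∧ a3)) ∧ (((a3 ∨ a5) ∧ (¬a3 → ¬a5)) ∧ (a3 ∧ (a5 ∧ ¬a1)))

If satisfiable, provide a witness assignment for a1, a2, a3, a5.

a1 = False; a2 = True; a3 = True; a5 = True

  (¬(¬a2) ∨ (a2 → ¬a1)) ∨ ((¬a1 ∨ ¬a3) ∧ a3) = True
    ¬(¬a2) ∨ (a2 → ¬a1) = True
      ¬(¬a2) = True
        ¬a2 = False
      a2 → ¬a1 = True
        ¬a1 = True
    (¬a1 ∨ ¬a3) ∧ a3 = True
      ¬a1 ∨ ¬a3 = True
        ¬a1 = True
        ¬a3 = False
  ((a3 ∨ a5) ∧ (¬a3 → ¬a5)) ∧ (a3 ∧ (a5 ∧ ¬a1)) = True
    (a3 ∨ a5) ∧ (¬a3 → ¬a5) = True
      a3 ∨ a5 = True
      ¬a3 → ¬a5 = True
        ¬a3 = False
        ¬a5 = False
    a3 ∧ (a5 ∧ ¬a1) = True
      a5 ∧ ¬a1 = True
        ¬a1 = True
Both conjuncts True, so the formula holds.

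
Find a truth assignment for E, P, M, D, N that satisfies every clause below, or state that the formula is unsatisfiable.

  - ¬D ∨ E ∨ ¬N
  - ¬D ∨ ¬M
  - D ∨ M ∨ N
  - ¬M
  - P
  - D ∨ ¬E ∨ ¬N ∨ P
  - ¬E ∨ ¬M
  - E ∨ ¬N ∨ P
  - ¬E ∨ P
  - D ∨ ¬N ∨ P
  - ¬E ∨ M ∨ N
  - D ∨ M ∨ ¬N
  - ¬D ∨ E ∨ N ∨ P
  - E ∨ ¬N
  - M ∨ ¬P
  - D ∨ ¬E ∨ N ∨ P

Case P = True:
  (¬M) forces M = False.
  Clause (M ∨ ¬P) is falsified — contradiction.
Case P = False:
  Clause (P) is falsified — contradiction.
Both cases fail, so the formula is unsatisfiable.

UNSATISFIABLE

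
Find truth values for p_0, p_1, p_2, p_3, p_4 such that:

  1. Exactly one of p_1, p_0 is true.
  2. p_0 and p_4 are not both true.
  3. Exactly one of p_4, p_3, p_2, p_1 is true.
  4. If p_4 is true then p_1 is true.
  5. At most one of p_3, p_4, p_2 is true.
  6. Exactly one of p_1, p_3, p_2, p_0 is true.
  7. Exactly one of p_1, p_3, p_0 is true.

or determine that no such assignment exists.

p_0: False; p_1: True; p_2: False; p_3: False; p_4: False

  (1) {p_1, p_0}: 1 true — exactly one ✓
  (2) p_0=F, p_4=F — not both ✓
  (3) {p_4, p_3, p_2, p_1}: 1 true — exactly one ✓
  (4) p_4=F ⇒ p_1: vacuous ✓
  (5) {p_3, p_4, p_2}: 0 true — at most one ✓
  (6) {p_1, p_3, p_2, p_0}: 1 true — exactly one ✓
  (7) {p_1, p_3, p_0}: 1 true — exactly one ✓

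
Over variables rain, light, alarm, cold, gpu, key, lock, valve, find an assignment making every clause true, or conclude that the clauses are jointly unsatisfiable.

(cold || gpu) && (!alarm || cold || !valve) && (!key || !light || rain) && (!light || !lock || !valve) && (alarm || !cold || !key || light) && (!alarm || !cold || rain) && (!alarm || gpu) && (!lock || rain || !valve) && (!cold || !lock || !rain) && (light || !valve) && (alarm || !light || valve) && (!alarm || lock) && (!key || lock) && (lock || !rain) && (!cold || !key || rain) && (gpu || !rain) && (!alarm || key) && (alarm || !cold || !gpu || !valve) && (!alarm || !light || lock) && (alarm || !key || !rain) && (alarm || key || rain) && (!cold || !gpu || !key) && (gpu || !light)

rain = True; light = False; alarm = True; cold = False; gpu = True; key = True; lock = True; valve = False

Set rain = True.
  then (lock || !rain) forces lock = True.
  then (gpu || !rain) forces gpu = True.
  then (!cold || !lock || !rain) forces cold = False.
Set light = False.
  then (light || !valve) forces valve = False.
Set alarm = True.
  then (!alarm || key) forces key = True.
All clauses satisfied.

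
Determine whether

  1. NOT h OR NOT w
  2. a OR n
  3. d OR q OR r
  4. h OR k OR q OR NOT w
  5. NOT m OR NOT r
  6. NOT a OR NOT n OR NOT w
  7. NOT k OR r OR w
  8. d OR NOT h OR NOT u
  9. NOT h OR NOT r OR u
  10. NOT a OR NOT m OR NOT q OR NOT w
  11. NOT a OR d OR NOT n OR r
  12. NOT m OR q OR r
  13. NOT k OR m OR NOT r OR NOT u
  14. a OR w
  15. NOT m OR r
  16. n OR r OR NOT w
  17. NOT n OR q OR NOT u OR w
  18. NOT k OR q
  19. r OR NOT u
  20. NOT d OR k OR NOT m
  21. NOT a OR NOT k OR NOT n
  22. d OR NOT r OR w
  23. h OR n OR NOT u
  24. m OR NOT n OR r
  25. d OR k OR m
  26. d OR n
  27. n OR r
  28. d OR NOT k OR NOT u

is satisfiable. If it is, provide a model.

a = False, h = False, n = True, d = True, m = False, k = False, u = False, q = True, w = True, r = True

Set a = False.
  then (a OR n) forces n = True.
  then (a OR w) forces w = True.
  then (NOT h OR NOT w) forces h = False.
Set d = True.
Set m = False.
  then (m OR NOT n OR r) forces r = True.
Set k = False.
  then (h OR k OR q OR NOT w) forces q = True.
Set u = False.
All clauses satisfied.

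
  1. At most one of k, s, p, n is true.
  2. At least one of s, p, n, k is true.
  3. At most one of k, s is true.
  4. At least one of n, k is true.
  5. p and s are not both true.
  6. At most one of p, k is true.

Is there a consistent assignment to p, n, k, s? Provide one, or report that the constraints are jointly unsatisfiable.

p: False, n: True, k: False, s: False

  (1) {k, s, p, n}: 1 true — at most one ✓
  (2) {s, p, n, k}: 1 true — at least one ✓
  (3) {k, s}: 0 true — at most one ✓
  (4) {n, k}: 1 true — at least one ✓
  (5) p=F, s=F — not both ✓
  (6) {p, k}: 0 true — at most one ✓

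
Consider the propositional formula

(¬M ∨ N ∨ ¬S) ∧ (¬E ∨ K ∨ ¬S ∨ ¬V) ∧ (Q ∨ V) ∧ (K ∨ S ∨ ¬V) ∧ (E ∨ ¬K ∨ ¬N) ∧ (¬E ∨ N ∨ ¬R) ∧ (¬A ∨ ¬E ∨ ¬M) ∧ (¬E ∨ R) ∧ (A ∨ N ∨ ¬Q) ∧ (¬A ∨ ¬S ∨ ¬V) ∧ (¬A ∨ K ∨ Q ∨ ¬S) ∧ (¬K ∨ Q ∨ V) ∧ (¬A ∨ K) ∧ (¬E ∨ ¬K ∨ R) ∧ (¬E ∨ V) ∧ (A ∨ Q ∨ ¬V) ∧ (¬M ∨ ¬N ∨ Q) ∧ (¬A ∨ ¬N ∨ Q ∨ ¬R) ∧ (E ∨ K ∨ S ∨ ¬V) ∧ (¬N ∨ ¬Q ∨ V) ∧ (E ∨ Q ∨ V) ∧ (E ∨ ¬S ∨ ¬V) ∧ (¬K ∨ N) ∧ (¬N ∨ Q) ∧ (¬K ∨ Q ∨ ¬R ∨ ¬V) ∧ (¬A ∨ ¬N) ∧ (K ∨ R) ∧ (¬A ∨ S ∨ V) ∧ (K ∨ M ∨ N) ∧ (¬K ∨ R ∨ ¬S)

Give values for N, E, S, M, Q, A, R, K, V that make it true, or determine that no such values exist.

N: True, E: True, S: True, M: False, Q: True, A: False, R: True, K: True, V: True

Try N = False:
  (¬K ∨ N) forces K = False.
  (¬A ∨ K) forces A = False.
  (A ∨ N ∨ ¬Q) forces Q = False.
  (Q ∨ V) forces V = True.
  clause (A ∨ Q ∨ ¬V) is falsified — backtrack.
So N = True.
  then (¬N ∨ Q) forces Q = True.
  then (¬A ∨ ¬N) forces A = False.
  then (¬N ∨ ¬Q ∨ V) forces V = True.
Set E = True.
  then (¬E ∨ R) forces R = True.
Set S = True.
  then (¬E ∨ K ∨ ¬S ∨ ¬V) forces K = True.
Set M = False.
All clauses satisfied.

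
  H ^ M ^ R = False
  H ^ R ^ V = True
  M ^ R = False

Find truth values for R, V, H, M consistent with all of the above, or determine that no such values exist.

R = True, V = False, H = False, M = True

H ^ M ^ R = F ^ T ^ T = False ✓
H ^ R ^ V = F ^ T ^ F = True ✓
M ^ R = T ^ T = False ✓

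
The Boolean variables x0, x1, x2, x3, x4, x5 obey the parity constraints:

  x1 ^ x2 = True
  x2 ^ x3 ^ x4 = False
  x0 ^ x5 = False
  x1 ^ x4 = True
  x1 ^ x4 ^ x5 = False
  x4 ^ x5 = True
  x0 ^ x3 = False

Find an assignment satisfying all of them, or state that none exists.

Adding constraints 1, 2, 3, 5, 7 mod 2: every variable appears an even number of times on the left, so the left side is 0.
But the right sides sum to 1 (mod 2). 0 ≠ 1 — the system is inconsistent.

No satisfying assignment exists.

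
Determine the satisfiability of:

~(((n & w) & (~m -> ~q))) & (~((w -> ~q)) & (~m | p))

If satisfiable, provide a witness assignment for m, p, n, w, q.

m = False; p = False; n = True; w = True; q = True

  ~(((n & w) & (~m -> ~q))) = True
    (n & w) & (~m -> ~q) = False
      n & w = True
      ~m -> ~q = False
        ~m = True
        ~q = False
  ~((w -> ~q)) & (~m | p) = True
    ~((w -> ~q)) = True
      w -> ~q = False
        ~q = False
    ~m | p = True
      ~m = True
Both conjuncts True, so the formula holds.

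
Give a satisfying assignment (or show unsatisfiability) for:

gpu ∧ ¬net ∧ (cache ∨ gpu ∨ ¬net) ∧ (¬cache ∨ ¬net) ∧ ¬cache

gpu: True; cache: False; net: False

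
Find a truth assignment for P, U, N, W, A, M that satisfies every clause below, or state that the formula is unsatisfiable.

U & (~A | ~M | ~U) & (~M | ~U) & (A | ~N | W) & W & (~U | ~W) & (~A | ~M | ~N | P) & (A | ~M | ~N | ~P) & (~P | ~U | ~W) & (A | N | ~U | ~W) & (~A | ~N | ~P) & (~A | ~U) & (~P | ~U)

Case W = True:
  (U) forces U = True.
  Clause (~U | ~W) is falsified — contradiction.
Case W = False:
  Clause (W) is falsified — contradiction.
Both cases fail, so the formula is unsatisfiable.

The formula is unsatisfiable.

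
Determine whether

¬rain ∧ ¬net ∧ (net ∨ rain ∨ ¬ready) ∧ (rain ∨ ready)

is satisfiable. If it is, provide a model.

No satisfying assignment exists.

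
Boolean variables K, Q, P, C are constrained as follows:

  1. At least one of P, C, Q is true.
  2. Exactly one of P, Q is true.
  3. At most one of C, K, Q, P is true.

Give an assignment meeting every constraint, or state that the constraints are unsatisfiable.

K = False, Q = False, P = True, C = False

  (1) {P, C, Q}: 1 true — at least one ✓
  (2) {P, Q}: 1 true — exactly one ✓
  (3) {C, K, Q, P}: 1 true — at most one ✓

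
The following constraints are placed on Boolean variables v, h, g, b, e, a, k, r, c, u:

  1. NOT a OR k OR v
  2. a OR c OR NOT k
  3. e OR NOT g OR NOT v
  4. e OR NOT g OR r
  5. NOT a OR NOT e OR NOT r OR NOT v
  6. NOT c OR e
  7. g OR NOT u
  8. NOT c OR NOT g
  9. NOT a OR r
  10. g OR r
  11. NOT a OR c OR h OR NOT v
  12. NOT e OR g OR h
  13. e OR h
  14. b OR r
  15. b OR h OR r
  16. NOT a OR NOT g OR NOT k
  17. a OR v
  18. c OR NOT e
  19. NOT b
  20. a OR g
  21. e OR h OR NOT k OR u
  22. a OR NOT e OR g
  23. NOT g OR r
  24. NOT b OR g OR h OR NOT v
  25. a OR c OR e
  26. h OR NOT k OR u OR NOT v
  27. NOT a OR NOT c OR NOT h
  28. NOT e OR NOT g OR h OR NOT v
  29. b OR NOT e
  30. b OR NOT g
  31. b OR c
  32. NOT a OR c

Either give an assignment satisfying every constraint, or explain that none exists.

No satisfying assignment exists.

Case b = True:
  Clause (NOT b) is falsified — contradiction.
Case b = False:
  (b OR r) forces r = True.
  (b OR NOT e) forces e = False.
  (NOT c OR e) forces c = False.
  Clause (b OR c) is falsified — contradiction.
Both cases fail, so the formula is unsatisfiable.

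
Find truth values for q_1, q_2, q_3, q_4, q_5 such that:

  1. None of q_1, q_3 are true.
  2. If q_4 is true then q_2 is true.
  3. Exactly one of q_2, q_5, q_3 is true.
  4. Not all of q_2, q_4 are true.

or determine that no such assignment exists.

q_1: False, q_2: True, q_3: False, q_4: False, q_5: False

  (1) {q_1, q_3}: 0 true — none ✓
  (2) q_4=F ⇒ q_2: vacuous ✓
  (3) {q_2, q_5, q_3}: 1 true — exactly one ✓
  (4) {q_2, q_4}: 1/2 true — not all ✓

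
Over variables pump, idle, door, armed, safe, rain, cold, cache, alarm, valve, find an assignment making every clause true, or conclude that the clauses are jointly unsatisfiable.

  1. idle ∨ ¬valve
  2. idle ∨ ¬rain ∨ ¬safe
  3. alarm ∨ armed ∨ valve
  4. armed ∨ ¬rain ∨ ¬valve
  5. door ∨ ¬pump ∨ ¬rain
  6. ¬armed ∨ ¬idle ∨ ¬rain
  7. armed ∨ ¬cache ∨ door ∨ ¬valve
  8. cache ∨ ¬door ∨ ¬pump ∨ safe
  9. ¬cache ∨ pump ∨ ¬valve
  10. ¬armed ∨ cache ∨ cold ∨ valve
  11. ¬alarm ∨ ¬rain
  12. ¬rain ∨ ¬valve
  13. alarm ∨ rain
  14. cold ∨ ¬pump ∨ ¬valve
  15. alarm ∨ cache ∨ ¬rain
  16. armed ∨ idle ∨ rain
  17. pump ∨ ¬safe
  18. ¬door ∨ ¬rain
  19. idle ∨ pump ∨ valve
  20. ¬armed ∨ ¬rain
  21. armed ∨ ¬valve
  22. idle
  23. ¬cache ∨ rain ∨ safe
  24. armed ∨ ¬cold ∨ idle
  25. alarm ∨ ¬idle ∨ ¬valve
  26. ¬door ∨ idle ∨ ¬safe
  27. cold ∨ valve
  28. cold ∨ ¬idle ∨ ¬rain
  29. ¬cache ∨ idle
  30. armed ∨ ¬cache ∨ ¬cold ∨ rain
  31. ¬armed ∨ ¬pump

pump = False, idle = True, door = True, armed = True, safe = False, rain = False, cold = True, cache = False, alarm = True, valve = True

Unit clause (idle) forces idle = True.
Set pump = False.
  then (pump ∨ ¬safe) forces safe = False.
Set door = True.
  then (¬door ∨ ¬rain) forces rain = False.
  then (¬cache ∨ rain ∨ safe) forces cache = False.
  then (alarm ∨ rain) forces alarm = True.
Set armed = True.
Set cold = True.
Set valve = True.
All clauses satisfied.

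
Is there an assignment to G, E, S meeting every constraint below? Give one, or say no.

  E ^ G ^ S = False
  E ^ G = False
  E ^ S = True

G = True; E = True; S = False

E ^ G ^ S = T ^ T ^ F = False ✓
E ^ G = T ^ T = False ✓
E ^ S = T ^ F = True ✓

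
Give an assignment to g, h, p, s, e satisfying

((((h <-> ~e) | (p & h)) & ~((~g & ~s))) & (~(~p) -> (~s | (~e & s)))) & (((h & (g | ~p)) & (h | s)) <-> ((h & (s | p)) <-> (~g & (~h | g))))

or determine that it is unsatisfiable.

g=F, h=T, p=T, s=T, e=F

  (((h <-> ~e) | (p & h)) & ~((~g & ~s))) & (~(~p) -> (~s | (~e & s))) = True
    ((h <-> ~e) | (p & h)) & ~((~g & ~s)) = True
      (h <-> ~e) | (p & h) = True
        h <-> ~e = True
          ~e = True
        p & h = True
      ~((~g & ~s)) = True
        ~g & ~s = False
          ~g = True
          ~s = False
    ~(~p) -> (~s | (~e & s)) = True
      ~(~p) = True
        ~p = False
      ~s | (~e & s) = True
        ~s = False
        ~e & s = True
          ~e = True
  ((h & (g | ~p)) & (h | s)) <-> ((h & (s | p)) <-> (~g & (~h | g))) = True
    (h & (g | ~p)) & (h | s) = False
      h & (g | ~p) = False
        g | ~p = False
          ~p = False
      h | s = True
    (h & (s | p)) <-> (~g & (~h | g)) = False
      h & (s | p) = True
        s | p = True
      ~g & (~h | g) = False
        ~g = True
        ~h | g = False
          ~h = False
Both conjuncts True, so the formula holds.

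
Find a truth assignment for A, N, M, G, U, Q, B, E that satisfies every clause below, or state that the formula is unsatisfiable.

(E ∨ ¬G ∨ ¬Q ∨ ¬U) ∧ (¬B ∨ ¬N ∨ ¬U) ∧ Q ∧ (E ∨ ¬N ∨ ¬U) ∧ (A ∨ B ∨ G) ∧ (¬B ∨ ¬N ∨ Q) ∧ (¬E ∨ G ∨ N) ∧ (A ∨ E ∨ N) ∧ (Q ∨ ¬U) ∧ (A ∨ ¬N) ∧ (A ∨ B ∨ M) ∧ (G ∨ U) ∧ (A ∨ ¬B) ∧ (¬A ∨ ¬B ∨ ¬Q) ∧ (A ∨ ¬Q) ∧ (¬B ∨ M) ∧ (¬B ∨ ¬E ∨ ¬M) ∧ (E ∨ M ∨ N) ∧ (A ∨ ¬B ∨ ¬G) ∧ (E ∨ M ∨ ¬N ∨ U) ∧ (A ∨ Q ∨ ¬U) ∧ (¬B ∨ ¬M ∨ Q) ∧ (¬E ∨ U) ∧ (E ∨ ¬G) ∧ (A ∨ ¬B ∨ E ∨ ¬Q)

A: True; N: False; M: True; G: False; U: True; Q: True; B: False; E: False

Unit clause (Q) forces Q = True.
In (A ∨ ¬Q) only A is left, so A = True.
In (¬A ∨ ¬B ∨ ¬Q) only ¬B is left, so B = False.
Set N = False.
Set M = True.
Set G = False.
  then (¬E ∨ G ∨ N) forces E = False.
  then (G ∨ U) forces U = True.
All clauses satisfied.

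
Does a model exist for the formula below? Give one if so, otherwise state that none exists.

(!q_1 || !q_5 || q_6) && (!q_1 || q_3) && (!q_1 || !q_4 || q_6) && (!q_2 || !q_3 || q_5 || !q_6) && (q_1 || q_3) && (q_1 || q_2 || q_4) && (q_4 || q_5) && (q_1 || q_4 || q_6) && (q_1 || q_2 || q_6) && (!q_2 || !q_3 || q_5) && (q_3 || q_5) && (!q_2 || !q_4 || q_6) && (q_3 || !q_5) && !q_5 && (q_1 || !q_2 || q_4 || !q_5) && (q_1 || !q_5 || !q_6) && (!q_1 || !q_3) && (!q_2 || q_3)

Unit clause (!q_5) forces q_5 = False.
In (q_4 || q_5) only q_4 is left, so q_4 = True.
In (q_3 || q_5) only q_3 is left, so q_3 = True.
In (!q_1 || !q_3) only !q_1 is left, so q_1 = False.
In (!q_2 || !q_3 || q_5) only !q_2 is left, so q_2 = False.
In (q_1 || q_2 || q_6) only q_6 is left, so q_6 = True.
All clauses satisfied.

q_1 = False, q_2 = False, q_3 = True, q_4 = True, q_5 = False, q_6 = True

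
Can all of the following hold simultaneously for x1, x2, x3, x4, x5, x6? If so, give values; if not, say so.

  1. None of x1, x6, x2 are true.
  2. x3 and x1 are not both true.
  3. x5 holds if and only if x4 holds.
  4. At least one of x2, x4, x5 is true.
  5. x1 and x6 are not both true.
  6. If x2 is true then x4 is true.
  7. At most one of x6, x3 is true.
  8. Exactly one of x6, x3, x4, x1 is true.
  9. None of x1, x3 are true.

x1=F, x2=F, x3=F, x4=T, x5=T, x6=F

  (1) {x1, x6, x2}: 0 true — none ✓
  (2) x3=F, x1=F — not both ✓
  (3) x5=T, x4=T — same ✓
  (4) {x2, x4, x5}: 2 true — at least one ✓
  (5) x1=F, x6=F — not both ✓
  (6) x2=F ⇒ x4: vacuous ✓
  (7) {x6, x3}: 0 true — at most one ✓
  (8) {x6, x3, x4, x1}: 1 true — exactly one ✓
  (9) {x1, x3}: 0 true — none ✓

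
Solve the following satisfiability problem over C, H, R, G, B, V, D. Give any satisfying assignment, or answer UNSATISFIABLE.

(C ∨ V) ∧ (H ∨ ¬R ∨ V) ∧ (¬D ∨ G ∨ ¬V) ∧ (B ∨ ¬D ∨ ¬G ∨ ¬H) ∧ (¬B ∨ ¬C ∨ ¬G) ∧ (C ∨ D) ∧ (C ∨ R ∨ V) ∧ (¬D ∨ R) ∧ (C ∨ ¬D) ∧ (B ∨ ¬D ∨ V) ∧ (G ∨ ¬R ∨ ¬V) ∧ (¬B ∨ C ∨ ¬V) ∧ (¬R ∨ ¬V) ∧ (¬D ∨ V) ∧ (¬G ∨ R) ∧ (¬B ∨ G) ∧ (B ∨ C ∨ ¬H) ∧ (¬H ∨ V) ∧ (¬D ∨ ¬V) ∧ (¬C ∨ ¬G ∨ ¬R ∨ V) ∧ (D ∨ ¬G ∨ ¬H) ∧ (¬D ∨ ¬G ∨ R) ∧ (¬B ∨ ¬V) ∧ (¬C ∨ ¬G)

C = True; H = False; R = False; G = False; B = False; V = True; D = False

Set C = True.
  then (¬C ∨ ¬G) forces G = False.
  then (¬B ∨ G) forces B = False.
Set H = False.
Try R = True:
  (H ∨ ¬R ∨ V) forces V = True.
  clause (G ∨ ¬R ∨ ¬V) is falsified — backtrack.
So R = False.
  then (¬D ∨ R) forces D = False.
Set V = True.
All clauses satisfied.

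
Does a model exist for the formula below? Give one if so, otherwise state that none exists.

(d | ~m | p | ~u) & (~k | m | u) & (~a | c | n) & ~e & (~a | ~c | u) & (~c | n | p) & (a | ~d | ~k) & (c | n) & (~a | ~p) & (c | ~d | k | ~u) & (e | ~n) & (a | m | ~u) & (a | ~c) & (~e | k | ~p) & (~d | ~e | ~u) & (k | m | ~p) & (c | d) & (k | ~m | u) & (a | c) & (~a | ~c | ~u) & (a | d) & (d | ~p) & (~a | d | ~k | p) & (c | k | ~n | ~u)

UNSATISFIABLE

Case e = True:
  Clause (~e) is falsified — contradiction.
Case e = False:
  (e | ~n) forces n = False.
  (c | n) forces c = True.
  (~c | n | p) forces p = True.
  (~a | ~p) forces a = False.
  Clause (a | ~c) is falsified — contradiction.
Both cases fail, so the formula is unsatisfiable.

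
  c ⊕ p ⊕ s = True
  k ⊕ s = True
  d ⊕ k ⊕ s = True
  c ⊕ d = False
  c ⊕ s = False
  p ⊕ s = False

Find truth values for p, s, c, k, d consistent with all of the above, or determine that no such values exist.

The formula is unsatisfiable.

Adding constraints 1, 2, 3, 4, 6 mod 2: every variable appears an even number of times on the left, so the left side is 0.
But the right sides sum to 1 (mod 2). 0 ≠ 1 — the system is inconsistent.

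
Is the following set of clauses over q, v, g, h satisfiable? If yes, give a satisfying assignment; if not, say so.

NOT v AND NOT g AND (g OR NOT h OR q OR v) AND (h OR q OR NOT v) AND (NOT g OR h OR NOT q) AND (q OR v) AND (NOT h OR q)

q = True; v = False; g = False; h = False

Unit clause (NOT v) forces v = False.
Unit clause (NOT g) forces g = False.
In (q OR v) only q is left, so q = True.
Set h = False.
Check each clause:
  (NOT v): NOT v holds.
  (NOT g): NOT g holds.
  (g OR NOT h OR q OR v): NOT h holds.
  (h OR q OR NOT v): q holds.
  (NOT g OR h OR NOT q): NOT g holds.
  (q OR v): q holds.
  (NOT h OR q): NOT h holds.
All clauses satisfied.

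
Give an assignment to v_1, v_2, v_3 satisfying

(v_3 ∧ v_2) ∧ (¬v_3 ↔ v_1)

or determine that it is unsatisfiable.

v_1: False, v_2: True, v_3: True

  v_3 ∧ v_2 = True
  ¬v_3 ↔ v_1 = True
    ¬v_3 = False
Both conjuncts True, so the formula holds.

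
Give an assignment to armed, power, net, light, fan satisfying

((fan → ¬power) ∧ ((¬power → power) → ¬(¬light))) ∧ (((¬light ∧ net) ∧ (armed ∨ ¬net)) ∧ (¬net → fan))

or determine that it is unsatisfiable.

armed = True; power = False; net = True; light = False; fan = True

  (fan → ¬power) ∧ ((¬power → power) → ¬(¬light)) = True
    fan → ¬power = True
      ¬power = True
    (¬power → power) → ¬(¬light) = True
      ¬power → power = False
        ¬power = True
      ¬(¬light) = False
        ¬light = True
  ((¬light ∧ net) ∧ (armed ∨ ¬net)) ∧ (¬net → fan) = True
    (¬light ∧ net) ∧ (armed ∨ ¬net) = True
      ¬light ∧ net = True
        ¬light = True
      armed ∨ ¬net = True
        ¬net = False
    ¬net → fan = True
      ¬net = False
Both conjuncts True, so the formula holds.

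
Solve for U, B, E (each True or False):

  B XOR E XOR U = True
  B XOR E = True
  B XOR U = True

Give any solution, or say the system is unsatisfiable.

U=F, B=T, E=F

B XOR E XOR U = T XOR F XOR F = True ✓
B XOR E = T XOR F = True ✓
B XOR U = T XOR F = True ✓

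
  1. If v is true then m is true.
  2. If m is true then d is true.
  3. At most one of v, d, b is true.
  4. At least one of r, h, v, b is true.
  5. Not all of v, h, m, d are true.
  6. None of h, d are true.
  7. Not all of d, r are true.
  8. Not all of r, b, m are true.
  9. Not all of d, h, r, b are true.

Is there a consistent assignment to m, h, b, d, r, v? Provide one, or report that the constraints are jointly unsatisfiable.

m = False, h = False, b = True, d = False, r = True, v = False

  (1) v=F ⇒ m: vacuous ✓
  (2) m=F ⇒ d: vacuous ✓
  (3) {v, d, b}: 1 true — at most one ✓
  (4) {r, h, v, b}: 2 true — at least one ✓
  (5) {v, h, m, d}: 0/4 true — not all ✓
  (6) {h, d}: 0 true — none ✓
  (7) {d, r}: 1/2 true — not all ✓
  (8) {r, b, m}: 2/3 true — not all ✓
  (9) {d, h, r, b}: 2/4 true — not all ✓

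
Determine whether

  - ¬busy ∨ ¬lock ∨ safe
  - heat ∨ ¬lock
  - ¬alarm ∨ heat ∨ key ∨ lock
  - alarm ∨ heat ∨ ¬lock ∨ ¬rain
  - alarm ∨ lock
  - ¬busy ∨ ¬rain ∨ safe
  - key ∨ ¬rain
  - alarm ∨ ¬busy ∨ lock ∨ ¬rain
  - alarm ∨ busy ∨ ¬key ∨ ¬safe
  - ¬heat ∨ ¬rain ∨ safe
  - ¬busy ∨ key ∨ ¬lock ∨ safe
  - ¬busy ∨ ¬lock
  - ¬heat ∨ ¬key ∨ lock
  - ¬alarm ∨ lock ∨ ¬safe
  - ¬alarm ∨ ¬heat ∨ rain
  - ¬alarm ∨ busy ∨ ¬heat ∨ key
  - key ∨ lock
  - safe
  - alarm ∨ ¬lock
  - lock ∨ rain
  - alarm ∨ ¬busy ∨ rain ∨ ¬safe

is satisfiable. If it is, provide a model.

Unit clause (safe) forces safe = True.
Try heat = False:
  (heat ∨ ¬lock) forces lock = False.
  (alarm ∨ lock) forces alarm = True.
  clause (¬alarm ∨ lock ∨ ¬safe) is falsified — backtrack.
So heat = True.
Try alarm = False:
  (alarm ∨ lock) forces lock = True.
  clause (alarm ∨ ¬lock) is falsified — backtrack.
So alarm = True.
  then (¬alarm ∨ lock ∨ ¬safe) forces lock = True.
  then (¬alarm ∨ ¬heat ∨ rain) forces rain = True.
  then (key ∨ ¬rain) forces key = True.
  then (¬busy ∨ ¬lock) forces busy = False.
All clauses satisfied.

heat = True, alarm = True, safe = True, key = True, busy = False, rain = True, lock = True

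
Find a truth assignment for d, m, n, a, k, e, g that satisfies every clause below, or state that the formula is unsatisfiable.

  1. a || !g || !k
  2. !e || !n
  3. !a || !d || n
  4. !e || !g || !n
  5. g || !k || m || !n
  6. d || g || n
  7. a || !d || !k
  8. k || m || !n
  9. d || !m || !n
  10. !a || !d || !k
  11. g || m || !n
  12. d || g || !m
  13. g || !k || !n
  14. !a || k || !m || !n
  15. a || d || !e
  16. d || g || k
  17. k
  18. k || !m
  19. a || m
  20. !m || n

d = False, m = False, n = False, a = True, k = True, e = False, g = True

Unit clause (k) forces k = True.
Try d = True:
  (a || !d || !k) forces a = True.
  clause (!a || !d || !k) is falsified — backtrack.
So d = False.
Set m = False.
  then (a || m) forces a = True.
Set n = False.
  then (d || g || n) forces g = True.
Set e = False.
All clauses satisfied.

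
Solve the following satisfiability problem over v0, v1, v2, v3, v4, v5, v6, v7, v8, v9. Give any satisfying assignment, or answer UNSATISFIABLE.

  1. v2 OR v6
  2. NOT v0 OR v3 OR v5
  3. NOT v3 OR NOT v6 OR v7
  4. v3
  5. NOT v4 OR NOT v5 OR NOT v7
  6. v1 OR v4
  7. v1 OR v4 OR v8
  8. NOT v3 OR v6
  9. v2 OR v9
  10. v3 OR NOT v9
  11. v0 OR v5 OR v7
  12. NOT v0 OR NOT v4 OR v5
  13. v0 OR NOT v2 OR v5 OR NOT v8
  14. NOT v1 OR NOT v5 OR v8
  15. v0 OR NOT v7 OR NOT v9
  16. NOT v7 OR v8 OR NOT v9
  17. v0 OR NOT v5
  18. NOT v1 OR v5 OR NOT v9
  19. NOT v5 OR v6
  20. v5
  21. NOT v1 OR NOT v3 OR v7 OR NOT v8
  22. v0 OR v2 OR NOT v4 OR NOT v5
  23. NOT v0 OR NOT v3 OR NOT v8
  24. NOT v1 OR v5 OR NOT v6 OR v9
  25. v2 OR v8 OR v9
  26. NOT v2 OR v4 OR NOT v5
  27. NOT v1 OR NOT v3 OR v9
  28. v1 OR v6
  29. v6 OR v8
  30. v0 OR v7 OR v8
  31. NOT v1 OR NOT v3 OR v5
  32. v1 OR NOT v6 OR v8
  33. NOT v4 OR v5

Unsatisfiable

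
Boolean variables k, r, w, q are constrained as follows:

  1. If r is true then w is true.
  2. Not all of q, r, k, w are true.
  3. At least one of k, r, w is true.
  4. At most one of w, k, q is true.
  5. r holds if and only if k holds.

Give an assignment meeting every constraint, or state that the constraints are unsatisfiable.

k: False; r: False; w: True; q: False

  (1) r=F ⇒ w: vacuous ✓
  (2) {q, r, k, w}: 1/4 true — not all ✓
  (3) {k, r, w}: 1 true — at least one ✓
  (4) {w, k, q}: 1 true — at most one ✓
  (5) r=F, k=F — same ✓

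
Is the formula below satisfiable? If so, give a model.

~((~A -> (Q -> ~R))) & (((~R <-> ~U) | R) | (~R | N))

R: True; Q: True; N: True; A: False; U: True

  ~((~A -> (Q -> ~R))) = True
    ~A -> (Q -> ~R) = False
      ~A = True
      Q -> ~R = False
        ~R = False
  ((~R <-> ~U) | R) | (~R | N) = True
    (~R <-> ~U) | R = True
      ~R <-> ~U = True
        ~R = False
        ~U = False
    ~R | N = True
      ~R = False
Both conjuncts True, so the formula holds.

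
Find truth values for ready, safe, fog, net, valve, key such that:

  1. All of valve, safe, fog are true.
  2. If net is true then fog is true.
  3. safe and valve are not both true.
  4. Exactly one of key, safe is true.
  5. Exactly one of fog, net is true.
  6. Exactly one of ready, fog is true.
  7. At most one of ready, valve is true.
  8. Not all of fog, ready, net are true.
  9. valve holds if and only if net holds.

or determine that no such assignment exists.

Case valve = True:
  (1) forces safe = True.
  Constraint (3) is violated (safe=T, valve=T) — contradiction.
Case valve = False:
  Constraint (1) is violated (valve=F) — contradiction.
Both cases fail — unsatisfiable.

The formula is unsatisfiable.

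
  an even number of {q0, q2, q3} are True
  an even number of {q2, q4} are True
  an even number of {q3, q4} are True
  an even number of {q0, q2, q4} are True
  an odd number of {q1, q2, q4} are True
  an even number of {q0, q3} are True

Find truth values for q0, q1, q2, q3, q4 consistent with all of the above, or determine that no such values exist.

q0: False, q1: True, q2: False, q3: False, q4: False

{q0, q2, q3}: 0 true → even ✓
{q2, q4}: 0 true → even ✓
{q3, q4}: 0 true → even ✓
{q0, q2, q4}: 0 true → even ✓
{q1, q2, q4}: 1 true → odd ✓
{q0, q3}: 0 true → even ✓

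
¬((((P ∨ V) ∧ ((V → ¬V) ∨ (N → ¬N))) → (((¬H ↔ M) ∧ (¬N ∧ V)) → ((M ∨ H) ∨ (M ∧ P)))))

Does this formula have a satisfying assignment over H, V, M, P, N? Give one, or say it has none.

UNSATISFIABLE

Case N = True: the formula becomes ¬((((P ∨ V) ∧ (V → ¬V)) → True)) = False.
Case N = False: the formula simplifies to ¬(((P ∨ V) → (((¬H ↔ M) ∧ V) → ((M ∨ H) ∨ (M ∧ P))))).
  M = True: this becomes ¬(((P ∨ V) → True)) = False.
  M = False: simplifies to ¬(((P ∨ V) → ((H ∧ V) → H))).
    H = True: this becomes ¬(((P ∨ V) → True)) = False.
    H = False: this becomes ¬(((P ∨ V) → True)) = False.
Both cases fail — unsatisfiable.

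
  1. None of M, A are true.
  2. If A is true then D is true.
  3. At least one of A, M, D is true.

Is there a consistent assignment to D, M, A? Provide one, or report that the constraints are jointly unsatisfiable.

D: True, M: False, A: False

  (1) {M, A}: 0 true — none ✓
  (2) A=F ⇒ D: vacuous ✓
  (3) {A, M, D}: 1 true — at least one ✓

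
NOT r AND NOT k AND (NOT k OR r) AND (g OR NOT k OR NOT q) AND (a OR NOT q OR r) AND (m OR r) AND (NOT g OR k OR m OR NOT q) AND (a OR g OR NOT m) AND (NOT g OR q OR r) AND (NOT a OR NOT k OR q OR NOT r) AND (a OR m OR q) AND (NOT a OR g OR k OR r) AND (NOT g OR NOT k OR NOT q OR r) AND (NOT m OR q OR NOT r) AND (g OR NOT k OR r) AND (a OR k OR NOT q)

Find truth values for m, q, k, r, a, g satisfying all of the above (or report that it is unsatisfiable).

Unit clause (NOT r) forces r = False.
Unit clause (NOT k) forces k = False.
In (m OR r) only m is left, so m = True.
Try q = False:
  (NOT g OR q OR r) forces g = False.
  (a OR g OR NOT m) forces a = True.
  clause (NOT a OR g OR k OR r) is falsified — backtrack.
So q = True.
  then (a OR NOT q OR r) forces a = True.
  then (NOT a OR g OR k OR r) forces g = True.
All clauses satisfied.

m: True, q: True, k: False, r: False, a: True, g: True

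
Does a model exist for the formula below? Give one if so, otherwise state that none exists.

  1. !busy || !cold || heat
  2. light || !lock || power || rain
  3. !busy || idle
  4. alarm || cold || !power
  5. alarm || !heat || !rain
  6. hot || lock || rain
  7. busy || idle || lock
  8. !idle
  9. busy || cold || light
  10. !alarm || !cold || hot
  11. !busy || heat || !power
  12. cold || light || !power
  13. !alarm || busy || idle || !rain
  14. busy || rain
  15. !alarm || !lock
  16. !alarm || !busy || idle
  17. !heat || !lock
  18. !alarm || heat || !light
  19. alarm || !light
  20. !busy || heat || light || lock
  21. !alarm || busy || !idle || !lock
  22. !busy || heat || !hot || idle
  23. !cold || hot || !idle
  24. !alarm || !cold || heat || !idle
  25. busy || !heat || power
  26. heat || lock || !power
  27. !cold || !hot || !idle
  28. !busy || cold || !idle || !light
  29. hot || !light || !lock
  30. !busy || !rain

Unit clause (!idle) forces idle = False.
In (!busy || idle) only !busy is left, so busy = False.
In (busy || idle || lock) only lock is left, so lock = True.
In (busy || rain) only rain is left, so rain = True.
In (!alarm || !lock) only !alarm is left, so alarm = False.
In (!heat || !lock) only !heat is left, so heat = False.
In (alarm || !light) only !light is left, so light = False.
In (busy || cold || light) only cold is left, so cold = True.
Set hot = True.
Set power = True.
All clauses satisfied.

busy=F, cold=T, alarm=F, light=F, hot=T, idle=F, power=T, heat=F, lock=T, rain=T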